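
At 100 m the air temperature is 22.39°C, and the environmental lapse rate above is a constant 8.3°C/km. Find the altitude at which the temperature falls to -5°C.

3400 m

Height above start = (22.39 − (-5)) / 8.3 = 3.3 km
Altitude = 100 m + 3300 m = 3400 m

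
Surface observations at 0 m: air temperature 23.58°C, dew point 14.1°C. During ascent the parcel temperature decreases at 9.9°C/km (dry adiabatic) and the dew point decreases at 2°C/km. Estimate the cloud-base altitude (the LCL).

T and T_d converge at 9.9 − 2 = 7.9°C per km
Height above start = (23.58 − 14.1) / 7.9 = 1.2 km
LCL altitude = 0 m + 1200 m = 1200 m

1200 m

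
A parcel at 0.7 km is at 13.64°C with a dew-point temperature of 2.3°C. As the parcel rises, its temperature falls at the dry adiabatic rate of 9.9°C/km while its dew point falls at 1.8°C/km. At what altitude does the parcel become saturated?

T and T_d converge at 9.9 − 1.8 = 8.1°C per km
Height above start = (13.64 − 2.3) / 8.1 = 1.4 km
LCL altitude = 700 m + 1400 m = 2100 m

2.1 km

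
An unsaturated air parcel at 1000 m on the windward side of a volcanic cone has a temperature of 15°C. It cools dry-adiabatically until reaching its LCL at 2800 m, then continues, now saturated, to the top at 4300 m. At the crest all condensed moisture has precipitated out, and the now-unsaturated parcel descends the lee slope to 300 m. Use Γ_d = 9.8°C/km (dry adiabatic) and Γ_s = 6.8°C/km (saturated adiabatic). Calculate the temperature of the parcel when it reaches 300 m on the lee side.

Dry to 2800 m: -9.8 × 1.8 km = -17.64°C, so T = -2.64°C.
Saturated to 4300 m: -6.8 × 1.5 km = -10.2°C, so T = -12.84°C.
Dry descent to 300 m: +9.8 × 4 km = +39.2°C, so T = 26.36°C.

26.36°C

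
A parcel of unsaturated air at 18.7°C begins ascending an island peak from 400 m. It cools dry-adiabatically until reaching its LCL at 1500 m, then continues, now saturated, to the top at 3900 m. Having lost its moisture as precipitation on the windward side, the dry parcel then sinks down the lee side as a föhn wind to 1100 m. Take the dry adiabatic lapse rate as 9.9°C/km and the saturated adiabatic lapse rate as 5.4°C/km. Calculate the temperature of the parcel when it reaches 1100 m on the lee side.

22.57°C

From 400 m to 1500 m (dry): cools by 9.9 × 1.1 = 10.89°C, giving 7.81°C.
From 1500 m to 3900 m (saturated): cools by 5.4 × 2.4 = 12.96°C, giving -5.15°C.
From 3900 m to 1100 m (dry descent): warms by 9.9 × 2.8 = 27.72°C, giving 22.57°C.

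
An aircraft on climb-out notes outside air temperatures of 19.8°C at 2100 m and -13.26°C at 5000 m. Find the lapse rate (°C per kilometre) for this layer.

11.4°C/km

Γ = −ΔT/Δz = (19.8 − (-13.26)) / (5000 − 2100) m
  = 33.06°C / 2.9 km = 11.4°C/km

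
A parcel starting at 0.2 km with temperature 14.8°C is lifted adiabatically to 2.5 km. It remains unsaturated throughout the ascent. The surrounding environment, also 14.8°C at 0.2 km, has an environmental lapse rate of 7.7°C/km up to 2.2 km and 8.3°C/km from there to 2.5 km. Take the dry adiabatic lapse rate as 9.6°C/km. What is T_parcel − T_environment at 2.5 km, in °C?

-4.19°C (parcel cooler than environment)

Parcel:
  From 200 m to 2500 m (dry): cools by 9.6 × 2.3 = 22.08°C, giving -7.28°C.
Environment:
  From 200 m to 2200 m (environment, lower layer): cools by 7.7 × 2 = 15.4°C, giving -0.6°C.
  From 2200 m to 2500 m (environment, upper layer): cools by 8.3 × 0.3 = 2.49°C, giving -3.09°C.
T_parcel − T_env = -7.28 − (-3.09) = -4.19°C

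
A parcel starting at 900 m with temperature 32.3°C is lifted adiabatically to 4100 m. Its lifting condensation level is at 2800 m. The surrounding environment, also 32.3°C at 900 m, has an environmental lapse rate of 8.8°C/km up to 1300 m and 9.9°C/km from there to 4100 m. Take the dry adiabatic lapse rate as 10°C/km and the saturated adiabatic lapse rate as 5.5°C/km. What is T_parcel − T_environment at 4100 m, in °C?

Parcel:
  From 900 m to 2800 m (dry): cools by 10 × 1.9 = 19°C, giving 13.3°C.
  From 2800 m to 4100 m (saturated): cools by 5.5 × 1.3 = 7.15°C, giving 6.15°C.
Environment:
  From 900 m to 1300 m (environment, lower layer): cools by 8.8 × 0.4 = 3.52°C, giving 28.78°C.
  From 1300 m to 4100 m (environment, upper layer): cools by 9.9 × 2.8 = 27.72°C, giving 1.06°C.
T_parcel − T_env = 6.15 − 1.06 = +5.09°C

+5.09°C (parcel warmer than environment)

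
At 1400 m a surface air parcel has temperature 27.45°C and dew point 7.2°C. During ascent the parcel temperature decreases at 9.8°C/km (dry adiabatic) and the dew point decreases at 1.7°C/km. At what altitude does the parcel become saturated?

3900 m

T and T_d converge at 9.8 − 1.7 = 8.1°C per km
Height above start = (27.45 − 7.2) / 8.1 = 2.5 km
LCL altitude = 1400 m + 2500 m = 3900 m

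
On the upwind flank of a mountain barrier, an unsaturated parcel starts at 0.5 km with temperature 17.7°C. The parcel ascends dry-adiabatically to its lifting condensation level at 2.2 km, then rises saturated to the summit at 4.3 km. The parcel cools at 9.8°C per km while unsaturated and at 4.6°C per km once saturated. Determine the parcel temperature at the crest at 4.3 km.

500–2200 m, dry: Δz = 1.7 km ⇒ ΔT = -16.66°C; T = 1.04°C
2200–4300 m, saturated: Δz = 2.1 km ⇒ ΔT = -9.66°C; T = -8.62°C

-8.62°C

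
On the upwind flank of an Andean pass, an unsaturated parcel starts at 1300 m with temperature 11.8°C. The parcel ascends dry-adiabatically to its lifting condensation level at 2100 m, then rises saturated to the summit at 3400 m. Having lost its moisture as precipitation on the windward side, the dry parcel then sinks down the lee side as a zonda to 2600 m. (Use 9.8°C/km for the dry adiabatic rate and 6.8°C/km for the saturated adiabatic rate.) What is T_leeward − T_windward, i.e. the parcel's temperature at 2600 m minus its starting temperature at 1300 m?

Dry to 2100 m: -9.8 × 0.8 km = -7.84°C, so T = 3.96°C.
Saturated to 3400 m: -6.8 × 1.3 km = -8.84°C, so T = -4.88°C.
Dry descent to 2600 m: +9.8 × 0.8 km = +7.84°C, so T = 2.96°C.
Net change vs windward start: 2.96 − 11.8 = -8.84°C

-8.84°C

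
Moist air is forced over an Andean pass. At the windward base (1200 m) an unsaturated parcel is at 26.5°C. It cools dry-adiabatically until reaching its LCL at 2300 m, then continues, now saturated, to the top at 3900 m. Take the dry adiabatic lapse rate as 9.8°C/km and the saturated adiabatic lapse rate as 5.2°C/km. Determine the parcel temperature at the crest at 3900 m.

1200 → 2300 m (dry, 9.8°C/km): ΔT = -9.8 × 1.1 = -10.78°C → T = 15.72°C
2300 → 3900 m (saturated, 5.2°C/km): ΔT = -5.2 × 1.6 = -8.32°C → T = 7.4°C

7.4°C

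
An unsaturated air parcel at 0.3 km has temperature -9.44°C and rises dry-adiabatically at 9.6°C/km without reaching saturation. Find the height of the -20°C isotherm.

1.4 km

Height above start = (-9.44 − (-20)) / 9.6 = 1.1 km
Altitude = 300 m + 1100 m = 1400 m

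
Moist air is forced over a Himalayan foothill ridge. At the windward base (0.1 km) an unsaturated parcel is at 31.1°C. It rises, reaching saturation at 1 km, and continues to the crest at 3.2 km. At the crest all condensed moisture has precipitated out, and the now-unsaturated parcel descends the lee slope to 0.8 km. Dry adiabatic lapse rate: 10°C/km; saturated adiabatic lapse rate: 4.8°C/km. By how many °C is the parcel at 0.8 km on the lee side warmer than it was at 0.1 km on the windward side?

+4.44°C

Dry to 1000 m: -10 × 0.9 km = -9°C, so T = 22.1°C.
Saturated to 3200 m: -4.8 × 2.2 km = -10.56°C, so T = 11.54°C.
Dry descent to 800 m: +10 × 2.4 km = +24°C, so T = 35.54°C.
Net change vs windward start: 35.54 − 31.1 = +4.44°C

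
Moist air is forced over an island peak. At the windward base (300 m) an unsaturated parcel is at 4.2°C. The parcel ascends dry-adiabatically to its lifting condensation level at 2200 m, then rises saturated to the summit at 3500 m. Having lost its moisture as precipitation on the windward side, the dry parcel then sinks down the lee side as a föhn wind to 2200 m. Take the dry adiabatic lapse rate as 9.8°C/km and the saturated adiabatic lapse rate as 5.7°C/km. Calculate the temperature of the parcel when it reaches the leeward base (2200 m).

-9.09°C

Dry to 2200 m: -9.8 × 1.9 km = -18.62°C, so T = -14.42°C.
Saturated to 3500 m: -5.7 × 1.3 km = -7.41°C, so T = -21.83°C.
Dry descent to 2200 m: +9.8 × 1.3 km = +12.74°C, so T = -9.09°C.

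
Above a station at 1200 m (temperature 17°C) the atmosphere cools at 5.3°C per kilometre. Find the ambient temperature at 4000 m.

1200 → 4000 m (environmental, 5.3°C/km): ΔT = -5.3 × 2.8 = -14.84°C → T = 2.16°C

2.16°C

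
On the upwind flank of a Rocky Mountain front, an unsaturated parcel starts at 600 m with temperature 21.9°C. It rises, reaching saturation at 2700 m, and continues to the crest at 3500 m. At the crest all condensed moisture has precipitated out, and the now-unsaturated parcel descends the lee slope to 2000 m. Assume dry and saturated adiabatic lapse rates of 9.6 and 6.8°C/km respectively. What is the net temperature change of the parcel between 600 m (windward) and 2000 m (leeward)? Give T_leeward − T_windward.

-11.2°C

From 600 m to 2700 m (dry): cools by 9.6 × 2.1 = 20.16°C, giving 1.74°C.
From 2700 m to 3500 m (saturated): cools by 6.8 × 0.8 = 5.44°C, giving -3.7°C.
From 3500 m to 2000 m (dry descent): warms by 9.6 × 1.5 = 14.4°C, giving 10.7°C.
Net change vs windward start: 10.7 − 21.9 = -11.2°C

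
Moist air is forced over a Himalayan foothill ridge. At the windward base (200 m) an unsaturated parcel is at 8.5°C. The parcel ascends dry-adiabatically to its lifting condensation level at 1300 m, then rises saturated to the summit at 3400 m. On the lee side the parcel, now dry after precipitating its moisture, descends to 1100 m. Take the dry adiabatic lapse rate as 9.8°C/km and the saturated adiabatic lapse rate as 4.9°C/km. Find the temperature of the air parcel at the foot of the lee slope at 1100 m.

Dry to 1300 m: -9.8 × 1.1 km = -10.78°C, so T = -2.28°C.
Saturated to 3400 m: -4.9 × 2.1 km = -10.29°C, so T = -12.57°C.
Dry descent to 1100 m: +9.8 × 2.3 km = +22.54°C, so T = 9.97°C.

9.97°C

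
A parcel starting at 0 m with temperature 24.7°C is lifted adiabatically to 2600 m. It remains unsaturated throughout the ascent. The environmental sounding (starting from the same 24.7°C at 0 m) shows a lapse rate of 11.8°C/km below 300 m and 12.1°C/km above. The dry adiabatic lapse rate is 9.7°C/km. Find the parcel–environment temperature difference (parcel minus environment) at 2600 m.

+6.15°C (parcel warmer than environment)

Parcel:
  Dry to 2600 m: -9.7 × 2.6 km = -25.22°C, so T = -0.52°C.
Environment:
  Environment, lower layer to 300 m: -11.8 × 0.3 km = -3.54°C, so T = 21.16°C.
  Environment, upper layer to 2600 m: -12.1 × 2.3 km = -27.83°C, so T = -6.67°C.
T_parcel − T_env = -0.52 − (-6.67) = +6.15°C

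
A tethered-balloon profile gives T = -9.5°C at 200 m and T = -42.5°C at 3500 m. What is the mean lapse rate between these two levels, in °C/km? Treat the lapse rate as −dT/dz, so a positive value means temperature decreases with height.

Γ = −ΔT/Δz = (-9.5 − (-42.5)) / (3500 − 200) m
  = 33°C / 3.3 km = 10°C/km

10°C/km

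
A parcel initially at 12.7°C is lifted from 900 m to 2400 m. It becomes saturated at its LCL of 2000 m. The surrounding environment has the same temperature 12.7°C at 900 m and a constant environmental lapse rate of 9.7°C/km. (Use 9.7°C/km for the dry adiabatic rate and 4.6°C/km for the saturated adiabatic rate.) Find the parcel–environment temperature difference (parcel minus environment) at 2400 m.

+2.04°C (parcel warmer than environment)

Parcel:
  Dry to 2000 m: -9.7 × 1.1 km = -10.67°C, so T = 2.03°C.
  Saturated to 2400 m: -4.6 × 0.4 km = -1.84°C, so T = 0.19°C.
Environment:
  Environment to 2400 m: -9.7 × 1.5 km = -14.55°C, so T = -1.85°C.
T_parcel − T_env = 0.19 − (-1.85) = +2.04°C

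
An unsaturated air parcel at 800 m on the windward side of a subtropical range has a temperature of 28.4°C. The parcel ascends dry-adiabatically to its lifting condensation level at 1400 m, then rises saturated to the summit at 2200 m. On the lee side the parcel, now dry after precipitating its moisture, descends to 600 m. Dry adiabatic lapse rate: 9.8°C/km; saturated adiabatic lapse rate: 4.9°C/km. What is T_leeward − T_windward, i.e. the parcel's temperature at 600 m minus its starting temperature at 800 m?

+5.88°C

800–1400 m, dry: Δz = 0.6 km ⇒ ΔT = -5.88°C; T = 22.52°C
1400–2200 m, saturated: Δz = 0.8 km ⇒ ΔT = -3.92°C; T = 18.6°C
2200–600 m, dry descent: Δz = 1.6 km ⇒ ΔT = +15.68°C; T = 34.28°C
Net change vs windward start: 34.28 − 28.4 = +5.88°C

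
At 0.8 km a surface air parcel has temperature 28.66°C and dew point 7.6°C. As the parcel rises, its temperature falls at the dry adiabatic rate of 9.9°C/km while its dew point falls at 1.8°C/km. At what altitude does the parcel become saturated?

T and T_d converge at 9.9 − 1.8 = 8.1°C per km
Height above start = (28.66 − 7.6) / 8.1 = 2.6 km
LCL altitude = 800 m + 2600 m = 3400 m

3.4 km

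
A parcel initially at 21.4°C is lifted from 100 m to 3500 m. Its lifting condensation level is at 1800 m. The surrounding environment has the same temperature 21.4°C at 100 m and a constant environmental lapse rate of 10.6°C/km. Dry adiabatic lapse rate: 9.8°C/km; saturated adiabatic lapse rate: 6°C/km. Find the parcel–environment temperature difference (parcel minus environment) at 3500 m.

Parcel:
  From 100 m to 1800 m (dry): cools by 9.8 × 1.7 = 16.66°C, giving 4.74°C.
  From 1800 m to 3500 m (saturated): cools by 6 × 1.7 = 10.2°C, giving -5.46°C.
Environment:
  From 100 m to 3500 m (environment): cools by 10.6 × 3.4 = 36.04°C, giving -14.64°C.
T_parcel − T_env = -5.46 − (-14.64) = +9.18°C

+9.18°C (parcel warmer than environment)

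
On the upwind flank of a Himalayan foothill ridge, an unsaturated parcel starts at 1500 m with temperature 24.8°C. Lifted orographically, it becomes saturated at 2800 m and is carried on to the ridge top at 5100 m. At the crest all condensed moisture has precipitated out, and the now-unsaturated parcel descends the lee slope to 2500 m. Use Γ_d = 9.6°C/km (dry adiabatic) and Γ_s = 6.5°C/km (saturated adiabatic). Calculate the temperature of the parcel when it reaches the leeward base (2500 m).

Dry to 2800 m: -9.6 × 1.3 km = -12.48°C, so T = 12.32°C.
Saturated to 5100 m: -6.5 × 2.3 km = -14.95°C, so T = -2.63°C.
Dry descent to 2500 m: +9.6 × 2.6 km = +24.96°C, so T = 22.33°C.

22.33°C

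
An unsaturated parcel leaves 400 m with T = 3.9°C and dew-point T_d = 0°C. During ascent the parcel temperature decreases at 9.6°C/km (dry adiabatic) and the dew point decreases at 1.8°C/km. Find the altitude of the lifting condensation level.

T and T_d converge at 9.6 − 1.8 = 7.8°C per km
Height above start = (3.9 − 0) / 7.8 = 0.5 km
LCL altitude = 400 m + 500 m = 900 m

900 m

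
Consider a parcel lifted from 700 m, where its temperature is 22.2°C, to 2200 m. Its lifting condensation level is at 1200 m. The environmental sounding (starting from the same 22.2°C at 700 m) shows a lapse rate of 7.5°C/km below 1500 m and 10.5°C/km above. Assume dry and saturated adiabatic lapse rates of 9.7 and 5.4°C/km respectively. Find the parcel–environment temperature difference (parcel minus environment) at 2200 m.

+3.1°C (parcel warmer than environment)

Parcel:
  From 700 m to 1200 m (dry): cools by 9.7 × 0.5 = 4.85°C, giving 17.35°C.
  From 1200 m to 2200 m (saturated): cools by 5.4 × 1 = 5.4°C, giving 11.95°C.
Environment:
  From 700 m to 1500 m (environment, lower layer): cools by 7.5 × 0.8 = 6°C, giving 16.2°C.
  From 1500 m to 2200 m (environment, upper layer): cools by 10.5 × 0.7 = 7.35°C, giving 8.85°C.
T_parcel − T_env = 11.95 − 8.85 = +3.1°C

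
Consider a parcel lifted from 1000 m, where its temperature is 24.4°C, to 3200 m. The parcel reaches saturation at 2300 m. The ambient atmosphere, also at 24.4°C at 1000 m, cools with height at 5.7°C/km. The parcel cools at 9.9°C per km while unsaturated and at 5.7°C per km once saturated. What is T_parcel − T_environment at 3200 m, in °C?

-5.46°C (parcel cooler than environment)

Parcel:
  From 1000 m to 2300 m (dry): cools by 9.9 × 1.3 = 12.87°C, giving 11.53°C.
  From 2300 m to 3200 m (saturated): cools by 5.7 × 0.9 = 5.13°C, giving 6.4°C.
Environment:
  From 1000 m to 3200 m (environment): cools by 5.7 × 2.2 = 12.54°C, giving 11.86°C.
T_parcel − T_env = 6.4 − 11.86 = -5.46°C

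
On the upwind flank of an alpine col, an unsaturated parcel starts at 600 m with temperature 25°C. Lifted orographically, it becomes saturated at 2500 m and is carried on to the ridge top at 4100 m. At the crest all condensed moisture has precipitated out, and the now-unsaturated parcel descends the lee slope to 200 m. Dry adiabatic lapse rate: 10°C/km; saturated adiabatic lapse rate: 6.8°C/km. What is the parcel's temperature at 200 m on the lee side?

34.12°C

Dry to 2500 m: -10 × 1.9 km = -19°C, so T = 6°C.
Saturated to 4100 m: -6.8 × 1.6 km = -10.88°C, so T = -4.88°C.
Dry descent to 200 m: +10 × 3.9 km = +39°C, so T = 34.12°C.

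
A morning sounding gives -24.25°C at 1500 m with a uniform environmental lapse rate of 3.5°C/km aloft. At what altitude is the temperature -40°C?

Height above start = (-24.25 − (-40)) / 3.5 = 4.5 km
Altitude = 1500 m + 4500 m = 6000 m

6000 m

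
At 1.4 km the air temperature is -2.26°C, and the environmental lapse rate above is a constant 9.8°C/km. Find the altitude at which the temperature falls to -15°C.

Height above start = (-2.26 − (-15)) / 9.8 = 1.3 km
Altitude = 1400 m + 1300 m = 2700 m

2.7 km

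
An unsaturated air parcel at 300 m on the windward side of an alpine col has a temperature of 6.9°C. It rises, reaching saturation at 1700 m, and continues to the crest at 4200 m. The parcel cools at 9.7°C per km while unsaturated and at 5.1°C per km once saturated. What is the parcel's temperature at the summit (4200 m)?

From 300 m to 1700 m (dry): cools by 9.7 × 1.4 = 13.58°C, giving -6.68°C.
From 1700 m to 4200 m (saturated): cools by 5.1 × 2.5 = 12.75°C, giving -19.43°C.

-19.43°C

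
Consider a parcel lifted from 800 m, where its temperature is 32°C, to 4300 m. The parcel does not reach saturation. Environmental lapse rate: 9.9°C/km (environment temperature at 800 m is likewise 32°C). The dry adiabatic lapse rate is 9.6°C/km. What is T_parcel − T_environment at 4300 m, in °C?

+1.05°C (parcel warmer than environment)

Parcel:
  Dry to 4300 m: -9.6 × 3.5 km = -33.6°C, so T = -1.6°C.
Environment:
  Environment to 4300 m: -9.9 × 3.5 km = -34.65°C, so T = -2.65°C.
T_parcel − T_env = -1.6 − (-2.65) = +1.05°C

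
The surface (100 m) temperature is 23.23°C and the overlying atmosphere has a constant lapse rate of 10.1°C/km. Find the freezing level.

2400 m

Height above start = (23.23 − 0) / 10.1 = 2.3 km
Altitude = 100 m + 2300 m = 2400 m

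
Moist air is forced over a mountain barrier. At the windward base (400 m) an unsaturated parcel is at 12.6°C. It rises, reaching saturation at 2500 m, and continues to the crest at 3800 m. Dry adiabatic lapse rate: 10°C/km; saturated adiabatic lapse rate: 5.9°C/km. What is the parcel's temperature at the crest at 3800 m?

400 → 2500 m (dry, 10°C/km): ΔT = -10 × 2.1 = -21°C → T = -8.4°C
2500 → 3800 m (saturated, 5.9°C/km): ΔT = -5.9 × 1.3 = -7.67°C → T = -16.07°C

-16.07°C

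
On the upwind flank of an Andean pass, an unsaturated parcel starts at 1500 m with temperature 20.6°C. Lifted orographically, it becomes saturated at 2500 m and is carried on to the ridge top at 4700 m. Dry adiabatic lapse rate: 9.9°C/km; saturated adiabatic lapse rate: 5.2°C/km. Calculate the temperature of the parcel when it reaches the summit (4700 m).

-0.74°C

Dry to 2500 m: -9.9 × 1 km = -9.9°C, so T = 10.7°C.
Saturated to 4700 m: -5.2 × 2.2 km = -11.44°C, so T = -0.74°C.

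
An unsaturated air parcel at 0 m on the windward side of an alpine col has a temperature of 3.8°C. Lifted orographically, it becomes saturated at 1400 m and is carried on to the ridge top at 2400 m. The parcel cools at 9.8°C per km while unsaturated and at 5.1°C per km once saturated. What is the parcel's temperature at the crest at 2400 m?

-15.02°C

Dry to 1400 m: -9.8 × 1.4 km = -13.72°C, so T = -9.92°C.
Saturated to 2400 m: -5.1 × 1 km = -5.1°C, so T = -15.02°C.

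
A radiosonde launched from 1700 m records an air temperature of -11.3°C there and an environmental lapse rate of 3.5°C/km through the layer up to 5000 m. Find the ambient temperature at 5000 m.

Environmental to 5000 m: -3.5 × 3.3 km = -11.55°C, so T = -22.85°C.

-22.85°C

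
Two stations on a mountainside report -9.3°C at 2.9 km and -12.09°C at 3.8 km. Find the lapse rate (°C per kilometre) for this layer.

Γ = −ΔT/Δz = (-9.3 − (-12.09)) / (3800 − 2900) m
  = 2.79°C / 0.9 km = 3.1°C/km

3.1°C/km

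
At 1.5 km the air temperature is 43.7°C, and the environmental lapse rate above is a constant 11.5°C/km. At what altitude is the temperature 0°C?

5.3 km

Height above start = (43.7 − 0) / 11.5 = 3.8 km
Altitude = 1500 m + 3800 m = 5300 m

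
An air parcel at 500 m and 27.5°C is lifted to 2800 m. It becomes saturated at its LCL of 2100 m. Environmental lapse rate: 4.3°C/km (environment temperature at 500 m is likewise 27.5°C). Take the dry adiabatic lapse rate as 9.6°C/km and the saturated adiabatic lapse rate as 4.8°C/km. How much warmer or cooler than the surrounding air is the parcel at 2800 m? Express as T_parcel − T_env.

-8.83°C (parcel cooler than environment)

Parcel:
  Dry to 2100 m: -9.6 × 1.6 km = -15.36°C, so T = 12.14°C.
  Saturated to 2800 m: -4.8 × 0.7 km = -3.36°C, so T = 8.78°C.
Environment:
  Environment to 2800 m: -4.3 × 2.3 km = -9.89°C, so T = 17.61°C.
T_parcel − T_env = 8.78 − 17.61 = -8.83°C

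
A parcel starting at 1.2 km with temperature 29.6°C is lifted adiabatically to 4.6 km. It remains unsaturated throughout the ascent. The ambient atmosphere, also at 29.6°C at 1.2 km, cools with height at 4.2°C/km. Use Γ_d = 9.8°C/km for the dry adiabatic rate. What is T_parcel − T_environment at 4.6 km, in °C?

Parcel:
  1200–4600 m, dry: Δz = 3.4 km ⇒ ΔT = -33.32°C; T = -3.72°C
Environment:
  1200–4600 m, environment: Δz = 3.4 km ⇒ ΔT = -14.28°C; T = 15.32°C
T_parcel − T_env = -3.72 − 15.32 = -19.04°C

-19.04°C (parcel cooler than environment)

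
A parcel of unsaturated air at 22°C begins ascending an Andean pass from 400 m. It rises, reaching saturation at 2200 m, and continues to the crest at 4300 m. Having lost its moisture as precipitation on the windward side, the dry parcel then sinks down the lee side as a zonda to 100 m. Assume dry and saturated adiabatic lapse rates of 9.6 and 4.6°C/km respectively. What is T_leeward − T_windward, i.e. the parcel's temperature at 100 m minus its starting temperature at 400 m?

400 → 2200 m (dry, 9.6°C/km): ΔT = -9.6 × 1.8 = -17.28°C → T = 4.72°C
2200 → 4300 m (saturated, 4.6°C/km): ΔT = -4.6 × 2.1 = -9.66°C → T = -4.94°C
4300 → 100 m (dry descent, 9.6°C/km): ΔT = +9.6 × 4.2 = +40.32°C → T = 35.38°C
Net change vs windward start: 35.38 − 22 = +13.38°C

+13.38°C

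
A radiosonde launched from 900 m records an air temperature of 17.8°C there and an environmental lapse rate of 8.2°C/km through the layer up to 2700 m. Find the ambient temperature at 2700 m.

3.04°C

Environmental to 2700 m: -8.2 × 1.8 km = -14.76°C, so T = 3.04°C.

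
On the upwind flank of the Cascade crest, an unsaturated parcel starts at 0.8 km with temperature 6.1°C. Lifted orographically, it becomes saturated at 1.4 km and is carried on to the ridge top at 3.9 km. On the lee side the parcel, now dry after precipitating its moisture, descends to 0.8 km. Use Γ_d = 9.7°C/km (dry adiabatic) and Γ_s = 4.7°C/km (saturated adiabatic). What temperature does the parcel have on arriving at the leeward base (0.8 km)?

From 800 m to 1400 m (dry): cools by 9.7 × 0.6 = 5.82°C, giving 0.28°C.
From 1400 m to 3900 m (saturated): cools by 4.7 × 2.5 = 11.75°C, giving -11.47°C.
From 3900 m to 800 m (dry descent): warms by 9.7 × 3.1 = 30.07°C, giving 18.6°C.

18.6°C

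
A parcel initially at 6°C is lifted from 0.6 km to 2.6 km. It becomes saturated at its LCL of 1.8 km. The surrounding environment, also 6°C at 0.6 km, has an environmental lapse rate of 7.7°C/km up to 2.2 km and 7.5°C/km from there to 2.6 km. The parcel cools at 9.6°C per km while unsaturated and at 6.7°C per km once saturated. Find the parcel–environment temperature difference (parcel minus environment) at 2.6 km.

Parcel:
  600 → 1800 m (dry, 9.6°C/km): ΔT = -9.6 × 1.2 = -11.52°C → T = -5.52°C
  1800 → 2600 m (saturated, 6.7°C/km): ΔT = -6.7 × 0.8 = -5.36°C → T = -10.88°C
Environment:
  600 → 2200 m (environment, lower layer, 7.7°C/km): ΔT = -7.7 × 1.6 = -12.32°C → T = -6.32°C
  2200 → 2600 m (environment, upper layer, 7.5°C/km): ΔT = -7.5 × 0.4 = -3°C → T = -9.32°C
T_parcel − T_env = -10.88 − (-9.32) = -1.56°C

-1.56°C (parcel cooler than environment)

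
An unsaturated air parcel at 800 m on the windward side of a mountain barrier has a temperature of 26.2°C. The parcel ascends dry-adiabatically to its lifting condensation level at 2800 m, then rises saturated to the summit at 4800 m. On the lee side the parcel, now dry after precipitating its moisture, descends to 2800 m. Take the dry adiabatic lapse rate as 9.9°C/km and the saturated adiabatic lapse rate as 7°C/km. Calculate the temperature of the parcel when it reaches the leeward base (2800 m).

12.2°C

From 800 m to 2800 m (dry): cools by 9.9 × 2 = 19.8°C, giving 6.4°C.
From 2800 m to 4800 m (saturated): cools by 7 × 2 = 14°C, giving -7.6°C.
From 4800 m to 2800 m (dry descent): warms by 9.9 × 2 = 19.8°C, giving 12.2°C.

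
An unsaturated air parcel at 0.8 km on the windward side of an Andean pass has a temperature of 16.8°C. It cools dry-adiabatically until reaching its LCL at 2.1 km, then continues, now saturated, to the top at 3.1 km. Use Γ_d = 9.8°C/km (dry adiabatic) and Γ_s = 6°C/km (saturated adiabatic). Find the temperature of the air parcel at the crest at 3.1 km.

-1.94°C

From 800 m to 2100 m (dry): cools by 9.8 × 1.3 = 12.74°C, giving 4.06°C.
From 2100 m to 3100 m (saturated): cools by 6 × 1 = 6°C, giving -1.94°C.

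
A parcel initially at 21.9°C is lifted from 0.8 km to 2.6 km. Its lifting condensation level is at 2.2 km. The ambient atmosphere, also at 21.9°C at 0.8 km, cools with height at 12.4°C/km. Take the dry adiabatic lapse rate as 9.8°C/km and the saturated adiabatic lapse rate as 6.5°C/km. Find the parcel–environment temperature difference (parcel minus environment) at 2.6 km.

+6°C (parcel warmer than environment)

Parcel:
  Dry to 2200 m: -9.8 × 1.4 km = -13.72°C, so T = 8.18°C.
  Saturated to 2600 m: -6.5 × 0.4 km = -2.6°C, so T = 5.58°C.
Environment:
  Environment to 2600 m: -12.4 × 1.8 km = -22.32°C, so T = -0.42°C.
T_parcel − T_env = 5.58 − (-0.42) = +6°C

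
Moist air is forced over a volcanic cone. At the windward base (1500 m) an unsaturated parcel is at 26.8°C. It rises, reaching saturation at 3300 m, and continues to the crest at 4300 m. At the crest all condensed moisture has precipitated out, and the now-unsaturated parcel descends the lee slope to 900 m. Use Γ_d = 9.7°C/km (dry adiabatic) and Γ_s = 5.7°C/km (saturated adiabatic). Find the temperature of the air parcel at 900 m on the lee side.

1500–3300 m, dry: Δz = 1.8 km ⇒ ΔT = -17.46°C; T = 9.34°C
3300–4300 m, saturated: Δz = 1 km ⇒ ΔT = -5.7°C; T = 3.64°C
4300–900 m, dry descent: Δz = 3.4 km ⇒ ΔT = +32.98°C; T = 36.62°C

36.62°C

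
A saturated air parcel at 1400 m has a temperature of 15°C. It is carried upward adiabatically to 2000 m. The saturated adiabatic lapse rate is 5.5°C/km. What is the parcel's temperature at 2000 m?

11.7°C

1400–2000 m, saturated adiabatic: Δz = 0.6 km ⇒ ΔT = -3.3°C; T = 11.7°C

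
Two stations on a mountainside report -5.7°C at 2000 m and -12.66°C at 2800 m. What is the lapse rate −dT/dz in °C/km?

Γ = −ΔT/Δz = (-5.7 − (-12.66)) / (2800 − 2000) m
  = 6.96°C / 0.8 km = 8.7°C/km

8.7°C/km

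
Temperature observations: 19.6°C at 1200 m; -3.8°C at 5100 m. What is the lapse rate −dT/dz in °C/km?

6°C/km

Γ = −ΔT/Δz = (19.6 − (-3.8)) / (5100 − 1200) m
  = 23.4°C / 3.9 km = 6°C/km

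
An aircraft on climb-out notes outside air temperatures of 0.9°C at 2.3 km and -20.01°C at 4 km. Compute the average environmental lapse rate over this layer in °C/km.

Γ = −ΔT/Δz = (0.9 − (-20.01)) / (4000 − 2300) m
  = 20.91°C / 1.7 km = 12.3°C/km

12.3°C/km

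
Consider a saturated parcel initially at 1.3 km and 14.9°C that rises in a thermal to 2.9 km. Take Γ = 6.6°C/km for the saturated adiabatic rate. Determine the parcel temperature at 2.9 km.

4.34°C

From 1300 m to 2900 m (saturated adiabatic): cools by 6.6 × 1.6 = 10.56°C, giving 4.34°C.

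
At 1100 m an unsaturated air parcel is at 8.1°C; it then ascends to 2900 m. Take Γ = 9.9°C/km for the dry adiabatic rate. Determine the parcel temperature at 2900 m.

1100–2900 m, dry adiabatic: Δz = 1.8 km ⇒ ΔT = -17.82°C; T = -9.72°C

-9.72°C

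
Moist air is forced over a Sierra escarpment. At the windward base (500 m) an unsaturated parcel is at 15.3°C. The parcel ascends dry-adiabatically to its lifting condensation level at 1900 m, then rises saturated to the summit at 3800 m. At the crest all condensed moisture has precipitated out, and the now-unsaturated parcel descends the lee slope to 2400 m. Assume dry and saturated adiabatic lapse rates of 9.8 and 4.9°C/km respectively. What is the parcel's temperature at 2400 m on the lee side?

5.99°C

500 → 1900 m (dry, 9.8°C/km): ΔT = -9.8 × 1.4 = -13.72°C → T = 1.58°C
1900 → 3800 m (saturated, 4.9°C/km): ΔT = -4.9 × 1.9 = -9.31°C → T = -7.73°C
3800 → 2400 m (dry descent, 9.8°C/km): ΔT = +9.8 × 1.4 = +13.72°C → T = 5.99°C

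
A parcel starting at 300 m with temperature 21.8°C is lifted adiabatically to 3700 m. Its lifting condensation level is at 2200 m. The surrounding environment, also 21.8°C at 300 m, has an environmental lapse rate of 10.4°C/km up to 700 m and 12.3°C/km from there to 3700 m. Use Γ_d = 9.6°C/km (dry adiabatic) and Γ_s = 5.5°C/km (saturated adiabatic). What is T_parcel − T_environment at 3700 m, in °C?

Parcel:
  From 300 m to 2200 m (dry): cools by 9.6 × 1.9 = 18.24°C, giving 3.56°C.
  From 2200 m to 3700 m (saturated): cools by 5.5 × 1.5 = 8.25°C, giving -4.69°C.
Environment:
  From 300 m to 700 m (environment, lower layer): cools by 10.4 × 0.4 = 4.16°C, giving 17.64°C.
  From 700 m to 3700 m (environment, upper layer): cools by 12.3 × 3 = 36.9°C, giving -19.26°C.
T_parcel − T_env = -4.69 − (-19.26) = +14.57°C

+14.57°C (parcel warmer than environment)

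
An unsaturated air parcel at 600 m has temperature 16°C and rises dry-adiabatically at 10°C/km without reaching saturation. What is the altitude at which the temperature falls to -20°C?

Height above start = (16 − (-20)) / 10 = 3.6 km
Altitude = 600 m + 3600 m = 4200 m

4200 m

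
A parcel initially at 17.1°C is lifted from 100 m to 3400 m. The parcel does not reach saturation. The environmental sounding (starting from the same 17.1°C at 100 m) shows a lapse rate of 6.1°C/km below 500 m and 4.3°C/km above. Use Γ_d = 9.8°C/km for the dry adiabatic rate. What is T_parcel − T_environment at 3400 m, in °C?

-17.43°C (parcel cooler than environment)

Parcel:
  From 100 m to 3400 m (dry): cools by 9.8 × 3.3 = 32.34°C, giving -15.24°C.
Environment:
  From 100 m to 500 m (environment, lower layer): cools by 6.1 × 0.4 = 2.44°C, giving 14.66°C.
  From 500 m to 3400 m (environment, upper layer): cools by 4.3 × 2.9 = 12.47°C, giving 2.19°C.
T_parcel − T_env = -15.24 − 2.19 = -17.43°C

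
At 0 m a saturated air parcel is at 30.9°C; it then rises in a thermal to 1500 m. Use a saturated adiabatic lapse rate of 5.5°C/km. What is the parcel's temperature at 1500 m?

22.65°C

0 → 1500 m (saturated adiabatic, 5.5°C/km): ΔT = -5.5 × 1.5 = -8.25°C → T = 22.65°C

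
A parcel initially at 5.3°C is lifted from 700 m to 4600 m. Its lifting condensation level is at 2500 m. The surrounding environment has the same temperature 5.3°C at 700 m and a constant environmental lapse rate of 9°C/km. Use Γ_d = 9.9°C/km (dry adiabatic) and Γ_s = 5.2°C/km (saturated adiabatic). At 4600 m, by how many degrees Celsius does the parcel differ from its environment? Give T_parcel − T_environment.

Parcel:
  700 → 2500 m (dry, 9.9°C/km): ΔT = -9.9 × 1.8 = -17.82°C → T = -12.52°C
  2500 → 4600 m (saturated, 5.2°C/km): ΔT = -5.2 × 2.1 = -10.92°C → T = -23.44°C
Environment:
  700 → 4600 m (environment, 9°C/km): ΔT = -9 × 3.9 = -35.1°C → T = -29.8°C
T_parcel − T_env = -23.44 − (-29.8) = +6.36°C

+6.36°C (parcel warmer than environment)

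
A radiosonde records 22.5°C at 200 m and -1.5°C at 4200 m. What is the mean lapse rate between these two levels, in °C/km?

Γ = −ΔT/Δz = (22.5 − (-1.5)) / (4200 − 200) m
  = 24°C / 4 km = 6°C/km

6°C/km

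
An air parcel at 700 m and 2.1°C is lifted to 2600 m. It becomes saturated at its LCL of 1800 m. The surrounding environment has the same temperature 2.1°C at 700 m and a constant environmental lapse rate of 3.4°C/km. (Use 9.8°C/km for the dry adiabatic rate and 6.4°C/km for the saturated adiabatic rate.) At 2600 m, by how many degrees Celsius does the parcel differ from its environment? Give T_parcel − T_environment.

Parcel:
  700 → 1800 m (dry, 9.8°C/km): ΔT = -9.8 × 1.1 = -10.78°C → T = -8.68°C
  1800 → 2600 m (saturated, 6.4°C/km): ΔT = -6.4 × 0.8 = -5.12°C → T = -13.8°C
Environment:
  700 → 2600 m (environment, 3.4°C/km): ΔT = -3.4 × 1.9 = -6.46°C → T = -4.36°C
T_parcel − T_env = -13.8 − (-4.36) = -9.44°C

-9.44°C (parcel cooler than environment)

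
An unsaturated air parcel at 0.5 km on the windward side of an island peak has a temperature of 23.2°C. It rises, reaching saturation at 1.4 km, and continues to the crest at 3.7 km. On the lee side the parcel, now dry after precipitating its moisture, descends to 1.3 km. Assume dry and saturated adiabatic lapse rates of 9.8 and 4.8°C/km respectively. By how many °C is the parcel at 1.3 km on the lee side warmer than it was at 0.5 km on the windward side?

Dry to 1400 m: -9.8 × 0.9 km = -8.82°C, so T = 14.38°C.
Saturated to 3700 m: -4.8 × 2.3 km = -11.04°C, so T = 3.34°C.
Dry descent to 1300 m: +9.8 × 2.4 km = +23.52°C, so T = 26.86°C.
Net change vs windward start: 26.86 − 23.2 = +3.66°C

+3.66°C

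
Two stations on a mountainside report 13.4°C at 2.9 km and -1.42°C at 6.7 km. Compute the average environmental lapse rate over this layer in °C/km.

Γ = −ΔT/Δz = (13.4 − (-1.42)) / (6700 − 2900) m
  = 14.82°C / 3.8 km = 3.9°C/km

3.9°C/km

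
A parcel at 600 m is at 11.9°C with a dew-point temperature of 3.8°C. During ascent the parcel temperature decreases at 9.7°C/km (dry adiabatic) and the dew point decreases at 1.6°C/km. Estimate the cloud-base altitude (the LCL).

1600 m

T and T_d converge at 9.7 − 1.6 = 8.1°C per km
Height above start = (11.9 − 3.8) / 8.1 = 1 km
LCL altitude = 600 m + 1000 m = 1600 m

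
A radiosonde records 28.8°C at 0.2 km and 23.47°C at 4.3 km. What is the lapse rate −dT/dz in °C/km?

1.3°C/km

Γ = −ΔT/Δz = (28.8 − 23.47) / (4300 − 200) m
  = 5.33°C / 4.1 km = 1.3°C/km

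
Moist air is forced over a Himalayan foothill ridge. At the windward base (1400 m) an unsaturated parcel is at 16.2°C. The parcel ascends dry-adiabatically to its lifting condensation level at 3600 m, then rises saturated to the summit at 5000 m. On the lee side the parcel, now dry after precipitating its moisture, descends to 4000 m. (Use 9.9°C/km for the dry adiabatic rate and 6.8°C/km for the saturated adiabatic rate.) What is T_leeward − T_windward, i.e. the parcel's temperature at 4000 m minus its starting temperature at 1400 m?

-21.4°C

1400 → 3600 m (dry, 9.9°C/km): ΔT = -9.9 × 2.2 = -21.78°C → T = -5.58°C
3600 → 5000 m (saturated, 6.8°C/km): ΔT = -6.8 × 1.4 = -9.52°C → T = -15.1°C
5000 → 4000 m (dry descent, 9.9°C/km): ΔT = +9.9 × 1 = +9.9°C → T = -5.2°C
Net change vs windward start: -5.2 − 16.2 = -21.4°C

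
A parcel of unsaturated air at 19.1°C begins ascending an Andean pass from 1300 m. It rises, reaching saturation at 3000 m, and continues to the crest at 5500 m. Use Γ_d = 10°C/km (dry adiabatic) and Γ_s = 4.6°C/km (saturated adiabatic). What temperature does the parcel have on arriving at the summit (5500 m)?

-9.4°C

From 1300 m to 3000 m (dry): cools by 10 × 1.7 = 17°C, giving 2.1°C.
From 3000 m to 5500 m (saturated): cools by 4.6 × 2.5 = 11.5°C, giving -9.4°C.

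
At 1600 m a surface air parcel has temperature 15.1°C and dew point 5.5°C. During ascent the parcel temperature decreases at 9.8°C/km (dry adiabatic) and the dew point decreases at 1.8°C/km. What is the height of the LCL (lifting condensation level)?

T and T_d converge at 9.8 − 1.8 = 8°C per km
Height above start = (15.1 − 5.5) / 8 = 1.2 km
LCL altitude = 1600 m + 1200 m = 2800 m

2800 m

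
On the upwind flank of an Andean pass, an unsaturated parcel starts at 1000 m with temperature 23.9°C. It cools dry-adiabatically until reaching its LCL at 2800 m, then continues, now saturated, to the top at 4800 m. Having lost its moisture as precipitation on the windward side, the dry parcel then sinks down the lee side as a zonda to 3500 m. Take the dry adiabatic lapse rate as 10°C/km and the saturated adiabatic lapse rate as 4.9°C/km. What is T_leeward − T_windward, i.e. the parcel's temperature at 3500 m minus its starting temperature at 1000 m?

-14.8°C

1000–2800 m, dry: Δz = 1.8 km ⇒ ΔT = -18°C; T = 5.9°C
2800–4800 m, saturated: Δz = 2 km ⇒ ΔT = -9.8°C; T = -3.9°C
4800–3500 m, dry descent: Δz = 1.3 km ⇒ ΔT = +13°C; T = 9.1°C
Net change vs windward start: 9.1 − 23.9 = -14.8°C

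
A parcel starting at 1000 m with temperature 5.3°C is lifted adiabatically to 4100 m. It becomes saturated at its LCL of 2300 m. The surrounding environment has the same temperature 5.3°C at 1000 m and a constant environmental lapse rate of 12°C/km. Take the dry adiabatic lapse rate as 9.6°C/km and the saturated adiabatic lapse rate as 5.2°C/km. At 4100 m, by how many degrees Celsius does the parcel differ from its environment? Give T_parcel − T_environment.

Parcel:
  1000–2300 m, dry: Δz = 1.3 km ⇒ ΔT = -12.48°C; T = -7.18°C
  2300–4100 m, saturated: Δz = 1.8 km ⇒ ΔT = -9.36°C; T = -16.54°C
Environment:
  1000–4100 m, environment: Δz = 3.1 km ⇒ ΔT = -37.2°C; T = -31.9°C
T_parcel − T_env = -16.54 − (-31.9) = +15.36°C

+15.36°C (parcel warmer than environment)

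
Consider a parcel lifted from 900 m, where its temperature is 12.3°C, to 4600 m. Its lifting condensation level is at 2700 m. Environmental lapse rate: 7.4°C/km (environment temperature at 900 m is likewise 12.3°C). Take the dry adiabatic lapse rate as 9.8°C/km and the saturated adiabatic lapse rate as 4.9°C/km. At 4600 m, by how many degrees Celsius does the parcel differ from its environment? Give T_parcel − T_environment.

+0.43°C (parcel warmer than environment)

Parcel:
  From 900 m to 2700 m (dry): cools by 9.8 × 1.8 = 17.64°C, giving -5.34°C.
  From 2700 m to 4600 m (saturated): cools by 4.9 × 1.9 = 9.31°C, giving -14.65°C.
Environment:
  From 900 m to 4600 m (environment): cools by 7.4 × 3.7 = 27.38°C, giving -15.08°C.
T_parcel − T_env = -14.65 − (-15.08) = +0.43°C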